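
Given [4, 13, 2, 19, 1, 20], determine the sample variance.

74.1667

Step 1: Compute the mean: (4 + 13 + 2 + 19 + 1 + 20) / 6 = 9.8333
Step 2: Compute squared deviations from the mean:
  (4 - 9.8333)^2 = 34.0278
  (13 - 9.8333)^2 = 10.0278
  (2 - 9.8333)^2 = 61.3611
  (19 - 9.8333)^2 = 84.0278
  (1 - 9.8333)^2 = 78.0278
  (20 - 9.8333)^2 = 103.3611
Step 3: Sum of squared deviations = 370.8333
Step 4: Sample variance = 370.8333 / 5 = 74.1667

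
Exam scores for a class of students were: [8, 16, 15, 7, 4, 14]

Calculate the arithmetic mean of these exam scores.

10.6667

Step 1: Sum all values: 8 + 16 + 15 + 7 + 4 + 14 = 64
Step 2: Count the number of values: n = 6
Step 3: Mean = sum / n = 64 / 6 = 10.6667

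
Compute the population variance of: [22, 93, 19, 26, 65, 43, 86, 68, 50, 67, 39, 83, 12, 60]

644.9439

Step 1: Compute the mean: (22 + 93 + 19 + 26 + 65 + 43 + 86 + 68 + 50 + 67 + 39 + 83 + 12 + 60) / 14 = 52.3571
Step 2: Compute squared deviations from the mean:
  (22 - 52.3571)^2 = 921.5561
  (93 - 52.3571)^2 = 1651.8418
  (19 - 52.3571)^2 = 1112.699
  (26 - 52.3571)^2 = 694.699
  (65 - 52.3571)^2 = 159.8418
  (43 - 52.3571)^2 = 87.5561
  (86 - 52.3571)^2 = 1131.8418
  (68 - 52.3571)^2 = 244.699
  (50 - 52.3571)^2 = 5.5561
  (67 - 52.3571)^2 = 214.4133
  (39 - 52.3571)^2 = 178.4133
  (83 - 52.3571)^2 = 938.9847
  (12 - 52.3571)^2 = 1628.699
  (60 - 52.3571)^2 = 58.4133
Step 3: Sum of squared deviations = 9029.2143
Step 4: Population variance = 9029.2143 / 14 = 644.9439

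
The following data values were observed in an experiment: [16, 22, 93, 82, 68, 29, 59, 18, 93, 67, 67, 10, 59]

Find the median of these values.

59

Step 1: Sort the data in ascending order: [10, 16, 18, 22, 29, 59, 59, 67, 67, 68, 82, 93, 93]
Step 2: The number of values is n = 13.
Step 3: Since n is odd, the median is the middle value at position 7: 59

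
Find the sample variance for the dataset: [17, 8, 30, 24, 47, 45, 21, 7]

228.9821

Step 1: Compute the mean: (17 + 8 + 30 + 24 + 47 + 45 + 21 + 7) / 8 = 24.875
Step 2: Compute squared deviations from the mean:
  (17 - 24.875)^2 = 62.0156
  (8 - 24.875)^2 = 284.7656
  (30 - 24.875)^2 = 26.2656
  (24 - 24.875)^2 = 0.7656
  (47 - 24.875)^2 = 489.5156
  (45 - 24.875)^2 = 405.0156
  (21 - 24.875)^2 = 15.0156
  (7 - 24.875)^2 = 319.5156
Step 3: Sum of squared deviations = 1602.875
Step 4: Sample variance = 1602.875 / 7 = 228.9821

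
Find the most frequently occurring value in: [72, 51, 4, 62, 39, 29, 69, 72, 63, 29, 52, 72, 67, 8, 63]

72

Step 1: Count the frequency of each value:
  4: appears 1 time(s)
  8: appears 1 time(s)
  29: appears 2 time(s)
  39: appears 1 time(s)
  51: appears 1 time(s)
  52: appears 1 time(s)
  62: appears 1 time(s)
  63: appears 2 time(s)
  67: appears 1 time(s)
  69: appears 1 time(s)
  72: appears 3 time(s)
Step 2: The value 72 appears most frequently (3 times).
Step 3: Mode = 72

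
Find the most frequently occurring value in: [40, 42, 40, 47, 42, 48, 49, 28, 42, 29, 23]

42

Step 1: Count the frequency of each value:
  23: appears 1 time(s)
  28: appears 1 time(s)
  29: appears 1 time(s)
  40: appears 2 time(s)
  42: appears 3 time(s)
  47: appears 1 time(s)
  48: appears 1 time(s)
  49: appears 1 time(s)
Step 2: The value 42 appears most frequently (3 times).
Step 3: Mode = 42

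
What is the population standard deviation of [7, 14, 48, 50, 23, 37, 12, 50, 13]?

16.9691

Step 1: Compute the mean: 28.2222
Step 2: Sum of squared deviations from the mean: 2591.5556
Step 3: Population variance = 2591.5556 / 9 = 287.9506
Step 4: Standard deviation = sqrt(287.9506) = 16.9691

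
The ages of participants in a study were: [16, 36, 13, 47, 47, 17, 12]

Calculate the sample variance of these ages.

253.8095

Step 1: Compute the mean: (16 + 36 + 13 + 47 + 47 + 17 + 12) / 7 = 26.8571
Step 2: Compute squared deviations from the mean:
  (16 - 26.8571)^2 = 117.8776
  (36 - 26.8571)^2 = 83.5918
  (13 - 26.8571)^2 = 192.0204
  (47 - 26.8571)^2 = 405.7347
  (47 - 26.8571)^2 = 405.7347
  (17 - 26.8571)^2 = 97.1633
  (12 - 26.8571)^2 = 220.7347
Step 3: Sum of squared deviations = 1522.8571
Step 4: Sample variance = 1522.8571 / 6 = 253.8095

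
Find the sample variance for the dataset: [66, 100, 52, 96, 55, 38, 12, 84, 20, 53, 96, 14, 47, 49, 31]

862.3143

Step 1: Compute the mean: (66 + 100 + 52 + 96 + 55 + 38 + 12 + 84 + 20 + 53 + 96 + 14 + 47 + 49 + 31) / 15 = 54.2
Step 2: Compute squared deviations from the mean:
  (66 - 54.2)^2 = 139.24
  (100 - 54.2)^2 = 2097.64
  (52 - 54.2)^2 = 4.84
  (96 - 54.2)^2 = 1747.24
  (55 - 54.2)^2 = 0.64
  (38 - 54.2)^2 = 262.44
  (12 - 54.2)^2 = 1780.84
  (84 - 54.2)^2 = 888.04
  (20 - 54.2)^2 = 1169.64
  (53 - 54.2)^2 = 1.44
  (96 - 54.2)^2 = 1747.24
  (14 - 54.2)^2 = 1616.04
  (47 - 54.2)^2 = 51.84
  (49 - 54.2)^2 = 27.04
  (31 - 54.2)^2 = 538.24
Step 3: Sum of squared deviations = 12072.4
Step 4: Sample variance = 12072.4 / 14 = 862.3143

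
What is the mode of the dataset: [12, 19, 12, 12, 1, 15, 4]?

12

Step 1: Count the frequency of each value:
  1: appears 1 time(s)
  4: appears 1 time(s)
  12: appears 3 time(s)
  15: appears 1 time(s)
  19: appears 1 time(s)
Step 2: The value 12 appears most frequently (3 times).
Step 3: Mode = 12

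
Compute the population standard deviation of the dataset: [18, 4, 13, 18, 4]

6.3119

Step 1: Compute the mean: 11.4
Step 2: Sum of squared deviations from the mean: 199.2
Step 3: Population variance = 199.2 / 5 = 39.84
Step 4: Standard deviation = sqrt(39.84) = 6.3119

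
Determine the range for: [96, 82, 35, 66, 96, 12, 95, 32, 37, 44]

84

Step 1: Identify the maximum value: max = 96
Step 2: Identify the minimum value: min = 12
Step 3: Range = max - min = 96 - 12 = 84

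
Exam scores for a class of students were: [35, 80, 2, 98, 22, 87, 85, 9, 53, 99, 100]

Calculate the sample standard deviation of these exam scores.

37.938

Step 1: Compute the mean: 60.9091
Step 2: Sum of squared deviations from the mean: 14392.9091
Step 3: Sample variance = 14392.9091 / 10 = 1439.2909
Step 4: Standard deviation = sqrt(1439.2909) = 37.938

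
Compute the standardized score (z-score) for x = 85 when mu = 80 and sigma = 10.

0.5

Step 1: Recall the z-score formula: z = (x - mu) / sigma
Step 2: Substitute values: z = (85 - 80) / 10
Step 3: z = 5 / 10 = 0.5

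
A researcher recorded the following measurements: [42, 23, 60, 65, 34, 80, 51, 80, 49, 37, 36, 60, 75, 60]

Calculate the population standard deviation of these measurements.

17.2644

Step 1: Compute the mean: 53.7143
Step 2: Sum of squared deviations from the mean: 4172.8571
Step 3: Population variance = 4172.8571 / 14 = 298.0612
Step 4: Standard deviation = sqrt(298.0612) = 17.2644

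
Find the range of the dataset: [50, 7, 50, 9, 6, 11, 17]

44

Step 1: Identify the maximum value: max = 50
Step 2: Identify the minimum value: min = 6
Step 3: Range = max - min = 50 - 6 = 44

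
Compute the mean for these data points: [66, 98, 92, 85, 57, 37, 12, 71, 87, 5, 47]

59.7273

Step 1: Sum all values: 66 + 98 + 92 + 85 + 57 + 37 + 12 + 71 + 87 + 5 + 47 = 657
Step 2: Count the number of values: n = 11
Step 3: Mean = sum / n = 657 / 11 = 59.7273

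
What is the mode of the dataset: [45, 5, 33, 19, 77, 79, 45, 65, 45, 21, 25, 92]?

45

Step 1: Count the frequency of each value:
  5: appears 1 time(s)
  19: appears 1 time(s)
  21: appears 1 time(s)
  25: appears 1 time(s)
  33: appears 1 time(s)
  45: appears 3 time(s)
  65: appears 1 time(s)
  77: appears 1 time(s)
  79: appears 1 time(s)
  92: appears 1 time(s)
Step 2: The value 45 appears most frequently (3 times).
Step 3: Mode = 45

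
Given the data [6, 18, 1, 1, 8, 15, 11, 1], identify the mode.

1

Step 1: Count the frequency of each value:
  1: appears 3 time(s)
  6: appears 1 time(s)
  8: appears 1 time(s)
  11: appears 1 time(s)
  15: appears 1 time(s)
  18: appears 1 time(s)
Step 2: The value 1 appears most frequently (3 times).
Step 3: Mode = 1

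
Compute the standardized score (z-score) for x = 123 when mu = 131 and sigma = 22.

-0.3636

Step 1: Recall the z-score formula: z = (x - mu) / sigma
Step 2: Substitute values: z = (123 - 131) / 22
Step 3: z = -8 / 22 = -0.3636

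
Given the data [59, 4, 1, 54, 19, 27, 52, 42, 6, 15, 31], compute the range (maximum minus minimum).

58

Step 1: Identify the maximum value: max = 59
Step 2: Identify the minimum value: min = 1
Step 3: Range = max - min = 59 - 1 = 58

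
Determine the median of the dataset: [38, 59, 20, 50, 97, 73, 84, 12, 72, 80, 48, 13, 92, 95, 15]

59

Step 1: Sort the data in ascending order: [12, 13, 15, 20, 38, 48, 50, 59, 72, 73, 80, 84, 92, 95, 97]
Step 2: The number of values is n = 15.
Step 3: Since n is odd, the median is the middle value at position 8: 59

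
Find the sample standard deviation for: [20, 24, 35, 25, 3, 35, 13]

11.5243

Step 1: Compute the mean: 22.1429
Step 2: Sum of squared deviations from the mean: 796.8571
Step 3: Sample variance = 796.8571 / 6 = 132.8095
Step 4: Standard deviation = sqrt(132.8095) = 11.5243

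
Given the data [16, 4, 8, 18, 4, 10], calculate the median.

9

Step 1: Sort the data in ascending order: [4, 4, 8, 10, 16, 18]
Step 2: The number of values is n = 6.
Step 3: Since n is even, the median is the average of positions 3 and 4:
  Median = (8 + 10) / 2 = 9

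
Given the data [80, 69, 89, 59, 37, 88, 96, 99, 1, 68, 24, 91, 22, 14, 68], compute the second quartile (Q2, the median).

68

Step 1: Sort the data: [1, 14, 22, 24, 37, 59, 68, 68, 69, 80, 88, 89, 91, 96, 99]
Step 2: n = 15
Step 3: Q2 is the median. Since n is odd, it is the middle value at position 8: 68
Step 4: Q2 = 68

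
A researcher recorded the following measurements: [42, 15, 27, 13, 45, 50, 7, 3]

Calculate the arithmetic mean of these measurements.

25.25

Step 1: Sum all values: 42 + 15 + 27 + 13 + 45 + 50 + 7 + 3 = 202
Step 2: Count the number of values: n = 8
Step 3: Mean = sum / n = 202 / 8 = 25.25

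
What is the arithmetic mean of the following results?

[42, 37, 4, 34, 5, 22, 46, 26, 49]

29.4444

Step 1: Sum all values: 42 + 37 + 4 + 34 + 5 + 22 + 46 + 26 + 49 = 265
Step 2: Count the number of values: n = 9
Step 3: Mean = sum / n = 265 / 9 = 29.4444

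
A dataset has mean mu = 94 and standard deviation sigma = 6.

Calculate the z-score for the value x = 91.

-0.5

Step 1: Recall the z-score formula: z = (x - mu) / sigma
Step 2: Substitute values: z = (91 - 94) / 6
Step 3: z = -3 / 6 = -0.5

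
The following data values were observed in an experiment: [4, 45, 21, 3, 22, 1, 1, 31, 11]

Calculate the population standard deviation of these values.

14.5763

Step 1: Compute the mean: 15.4444
Step 2: Sum of squared deviations from the mean: 1912.2222
Step 3: Population variance = 1912.2222 / 9 = 212.4691
Step 4: Standard deviation = sqrt(212.4691) = 14.5763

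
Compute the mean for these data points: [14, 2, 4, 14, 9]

8.6

Step 1: Sum all values: 14 + 2 + 4 + 14 + 9 = 43
Step 2: Count the number of values: n = 5
Step 3: Mean = sum / n = 43 / 5 = 8.6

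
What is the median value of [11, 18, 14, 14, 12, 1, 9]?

12

Step 1: Sort the data in ascending order: [1, 9, 11, 12, 14, 14, 18]
Step 2: The number of values is n = 7.
Step 3: Since n is odd, the median is the middle value at position 4: 12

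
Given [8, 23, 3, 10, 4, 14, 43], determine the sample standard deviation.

14.0712

Step 1: Compute the mean: 15
Step 2: Sum of squared deviations from the mean: 1188
Step 3: Sample variance = 1188 / 6 = 198
Step 4: Standard deviation = sqrt(198) = 14.0712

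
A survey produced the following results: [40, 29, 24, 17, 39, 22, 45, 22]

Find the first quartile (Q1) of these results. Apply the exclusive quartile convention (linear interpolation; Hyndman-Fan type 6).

22

Step 1: Sort the data: [17, 22, 22, 24, 29, 39, 40, 45]
Step 2: n = 8
Step 3: Using the exclusive quartile method:
  Q1 = 22
  Q2 (median) = 26.5
  Q3 = 39.75
  IQR = Q3 - Q1 = 39.75 - 22 = 17.75
Step 4: Q1 = 22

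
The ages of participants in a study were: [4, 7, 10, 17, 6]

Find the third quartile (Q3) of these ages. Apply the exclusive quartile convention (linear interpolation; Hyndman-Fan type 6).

13.5

Step 1: Sort the data: [4, 6, 7, 10, 17]
Step 2: n = 5
Step 3: Using the exclusive quartile method:
  Q1 = 5
  Q2 (median) = 7
  Q3 = 13.5
  IQR = Q3 - Q1 = 13.5 - 5 = 8.5
Step 4: Q3 = 13.5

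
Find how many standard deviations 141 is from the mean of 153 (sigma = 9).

-1.3333

Step 1: Recall the z-score formula: z = (x - mu) / sigma
Step 2: Substitute values: z = (141 - 153) / 9
Step 3: z = -12 / 9 = -1.3333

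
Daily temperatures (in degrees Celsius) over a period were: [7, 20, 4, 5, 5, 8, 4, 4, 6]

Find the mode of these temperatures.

4

Step 1: Count the frequency of each value:
  4: appears 3 time(s)
  5: appears 2 time(s)
  6: appears 1 time(s)
  7: appears 1 time(s)
  8: appears 1 time(s)
  20: appears 1 time(s)
Step 2: The value 4 appears most frequently (3 times).
Step 3: Mode = 4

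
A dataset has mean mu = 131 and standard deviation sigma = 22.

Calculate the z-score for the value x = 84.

-2.1364

Step 1: Recall the z-score formula: z = (x - mu) / sigma
Step 2: Substitute values: z = (84 - 131) / 22
Step 3: z = -47 / 22 = -2.1364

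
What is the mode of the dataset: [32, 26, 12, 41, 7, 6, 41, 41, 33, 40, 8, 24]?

41

Step 1: Count the frequency of each value:
  6: appears 1 time(s)
  7: appears 1 time(s)
  8: appears 1 time(s)
  12: appears 1 time(s)
  24: appears 1 time(s)
  26: appears 1 time(s)
  32: appears 1 time(s)
  33: appears 1 time(s)
  40: appears 1 time(s)
  41: appears 3 time(s)
Step 2: The value 41 appears most frequently (3 times).
Step 3: Mode = 41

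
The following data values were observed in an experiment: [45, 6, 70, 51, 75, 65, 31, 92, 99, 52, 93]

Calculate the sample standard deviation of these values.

28.4221

Step 1: Compute the mean: 61.7273
Step 2: Sum of squared deviations from the mean: 8078.1818
Step 3: Sample variance = 8078.1818 / 10 = 807.8182
Step 4: Standard deviation = sqrt(807.8182) = 28.4221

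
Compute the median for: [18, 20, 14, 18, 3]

18

Step 1: Sort the data in ascending order: [3, 14, 18, 18, 20]
Step 2: The number of values is n = 5.
Step 3: Since n is odd, the median is the middle value at position 3: 18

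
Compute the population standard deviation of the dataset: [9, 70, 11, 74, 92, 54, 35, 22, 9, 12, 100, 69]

32.6585

Step 1: Compute the mean: 46.4167
Step 2: Sum of squared deviations from the mean: 12798.9167
Step 3: Population variance = 12798.9167 / 12 = 1066.5764
Step 4: Standard deviation = sqrt(1066.5764) = 32.6585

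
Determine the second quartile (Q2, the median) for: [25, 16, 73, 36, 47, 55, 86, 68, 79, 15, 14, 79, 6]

47

Step 1: Sort the data: [6, 14, 15, 16, 25, 36, 47, 55, 68, 73, 79, 79, 86]
Step 2: n = 13
Step 3: Q2 is the median. Since n is odd, it is the middle value at position 7: 47
Step 4: Q2 = 47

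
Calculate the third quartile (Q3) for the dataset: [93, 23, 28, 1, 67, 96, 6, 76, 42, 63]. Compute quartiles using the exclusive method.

80.25

Step 1: Sort the data: [1, 6, 23, 28, 42, 63, 67, 76, 93, 96]
Step 2: n = 10
Step 3: Using the exclusive quartile method:
  Q1 = 18.75
  Q2 (median) = 52.5
  Q3 = 80.25
  IQR = Q3 - Q1 = 80.25 - 18.75 = 61.5
Step 4: Q3 = 80.25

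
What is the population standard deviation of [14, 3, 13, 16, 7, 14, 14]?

4.3706

Step 1: Compute the mean: 11.5714
Step 2: Sum of squared deviations from the mean: 133.7143
Step 3: Population variance = 133.7143 / 7 = 19.102
Step 4: Standard deviation = sqrt(19.102) = 4.3706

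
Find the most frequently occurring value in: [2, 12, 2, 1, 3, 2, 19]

2

Step 1: Count the frequency of each value:
  1: appears 1 time(s)
  2: appears 3 time(s)
  3: appears 1 time(s)
  12: appears 1 time(s)
  19: appears 1 time(s)
Step 2: The value 2 appears most frequently (3 times).
Step 3: Mode = 2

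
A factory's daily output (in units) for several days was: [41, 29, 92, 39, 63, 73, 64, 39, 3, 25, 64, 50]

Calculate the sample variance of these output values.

584.0909

Step 1: Compute the mean: (41 + 29 + 92 + 39 + 63 + 73 + 64 + 39 + 3 + 25 + 64 + 50) / 12 = 48.5
Step 2: Compute squared deviations from the mean:
  (41 - 48.5)^2 = 56.25
  (29 - 48.5)^2 = 380.25
  (92 - 48.5)^2 = 1892.25
  (39 - 48.5)^2 = 90.25
  (63 - 48.5)^2 = 210.25
  (73 - 48.5)^2 = 600.25
  (64 - 48.5)^2 = 240.25
  (39 - 48.5)^2 = 90.25
  (3 - 48.5)^2 = 2070.25
  (25 - 48.5)^2 = 552.25
  (64 - 48.5)^2 = 240.25
  (50 - 48.5)^2 = 2.25
Step 3: Sum of squared deviations = 6425
Step 4: Sample variance = 6425 / 11 = 584.0909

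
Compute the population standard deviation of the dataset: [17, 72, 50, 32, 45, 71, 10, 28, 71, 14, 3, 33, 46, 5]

23.5728

Step 1: Compute the mean: 35.5
Step 2: Sum of squared deviations from the mean: 7779.5
Step 3: Population variance = 7779.5 / 14 = 555.6786
Step 4: Standard deviation = sqrt(555.6786) = 23.5728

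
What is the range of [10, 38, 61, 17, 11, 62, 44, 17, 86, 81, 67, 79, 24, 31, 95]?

85

Step 1: Identify the maximum value: max = 95
Step 2: Identify the minimum value: min = 10
Step 3: Range = max - min = 95 - 10 = 85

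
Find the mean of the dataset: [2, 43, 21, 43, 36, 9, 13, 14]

22.625

Step 1: Sum all values: 2 + 43 + 21 + 43 + 36 + 9 + 13 + 14 = 181
Step 2: Count the number of values: n = 8
Step 3: Mean = sum / n = 181 / 8 = 22.625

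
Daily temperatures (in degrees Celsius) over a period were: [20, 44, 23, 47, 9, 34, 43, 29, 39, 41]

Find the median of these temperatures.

36.5

Step 1: Sort the data in ascending order: [9, 20, 23, 29, 34, 39, 41, 43, 44, 47]
Step 2: The number of values is n = 10.
Step 3: Since n is even, the median is the average of positions 5 and 6:
  Median = (34 + 39) / 2 = 36.5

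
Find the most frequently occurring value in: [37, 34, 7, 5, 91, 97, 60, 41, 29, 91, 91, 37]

91

Step 1: Count the frequency of each value:
  5: appears 1 time(s)
  7: appears 1 time(s)
  29: appears 1 time(s)
  34: appears 1 time(s)
  37: appears 2 time(s)
  41: appears 1 time(s)
  60: appears 1 time(s)
  91: appears 3 time(s)
  97: appears 1 time(s)
Step 2: The value 91 appears most frequently (3 times).
Step 3: Mode = 91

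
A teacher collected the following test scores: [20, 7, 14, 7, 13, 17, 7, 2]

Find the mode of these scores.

7

Step 1: Count the frequency of each value:
  2: appears 1 time(s)
  7: appears 3 time(s)
  13: appears 1 time(s)
  14: appears 1 time(s)
  17: appears 1 time(s)
  20: appears 1 time(s)
Step 2: The value 7 appears most frequently (3 times).
Step 3: Mode = 7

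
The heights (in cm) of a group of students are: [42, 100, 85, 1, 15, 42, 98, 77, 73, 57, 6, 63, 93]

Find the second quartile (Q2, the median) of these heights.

63

Step 1: Sort the data: [1, 6, 15, 42, 42, 57, 63, 73, 77, 85, 93, 98, 100]
Step 2: n = 13
Step 3: Q2 is the median. Since n is odd, it is the middle value at position 7: 63
Step 4: Q2 = 63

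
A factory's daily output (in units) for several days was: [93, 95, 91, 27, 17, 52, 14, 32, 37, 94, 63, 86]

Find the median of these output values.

57.5

Step 1: Sort the data in ascending order: [14, 17, 27, 32, 37, 52, 63, 86, 91, 93, 94, 95]
Step 2: The number of values is n = 12.
Step 3: Since n is even, the median is the average of positions 6 and 7:
  Median = (52 + 63) / 2 = 57.5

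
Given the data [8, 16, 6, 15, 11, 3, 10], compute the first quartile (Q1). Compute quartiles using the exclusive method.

6

Step 1: Sort the data: [3, 6, 8, 10, 11, 15, 16]
Step 2: n = 7
Step 3: Using the exclusive quartile method:
  Q1 = 6
  Q2 (median) = 10
  Q3 = 15
  IQR = Q3 - Q1 = 15 - 6 = 9
Step 4: Q1 = 6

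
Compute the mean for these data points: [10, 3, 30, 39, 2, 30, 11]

17.8571

Step 1: Sum all values: 10 + 3 + 30 + 39 + 2 + 30 + 11 = 125
Step 2: Count the number of values: n = 7
Step 3: Mean = sum / n = 125 / 7 = 17.8571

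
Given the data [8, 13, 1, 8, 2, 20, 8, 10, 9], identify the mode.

8

Step 1: Count the frequency of each value:
  1: appears 1 time(s)
  2: appears 1 time(s)
  8: appears 3 time(s)
  9: appears 1 time(s)
  10: appears 1 time(s)
  13: appears 1 time(s)
  20: appears 1 time(s)
Step 2: The value 8 appears most frequently (3 times).
Step 3: Mode = 8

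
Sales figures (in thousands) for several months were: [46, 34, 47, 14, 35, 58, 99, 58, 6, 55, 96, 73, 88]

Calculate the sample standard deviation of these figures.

29.0305

Step 1: Compute the mean: 54.5385
Step 2: Sum of squared deviations from the mean: 10113.2308
Step 3: Sample variance = 10113.2308 / 12 = 842.7692
Step 4: Standard deviation = sqrt(842.7692) = 29.0305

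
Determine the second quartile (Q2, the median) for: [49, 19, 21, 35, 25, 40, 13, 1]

23

Step 1: Sort the data: [1, 13, 19, 21, 25, 35, 40, 49]
Step 2: n = 8
Step 3: Q2 is the median. Since n is even, it is the average of the values at positions 4 and 5:
  Q2 = (21 + 25) / 2 = 23
Step 4: Q2 = 23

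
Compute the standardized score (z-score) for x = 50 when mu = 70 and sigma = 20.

-1

Step 1: Recall the z-score formula: z = (x - mu) / sigma
Step 2: Substitute values: z = (50 - 70) / 20
Step 3: z = -20 / 20 = -1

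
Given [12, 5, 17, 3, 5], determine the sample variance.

34.8

Step 1: Compute the mean: (12 + 5 + 17 + 3 + 5) / 5 = 8.4
Step 2: Compute squared deviations from the mean:
  (12 - 8.4)^2 = 12.96
  (5 - 8.4)^2 = 11.56
  (17 - 8.4)^2 = 73.96
  (3 - 8.4)^2 = 29.16
  (5 - 8.4)^2 = 11.56
Step 3: Sum of squared deviations = 139.2
Step 4: Sample variance = 139.2 / 4 = 34.8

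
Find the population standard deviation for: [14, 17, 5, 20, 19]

5.4037

Step 1: Compute the mean: 15
Step 2: Sum of squared deviations from the mean: 146
Step 3: Population variance = 146 / 5 = 29.2
Step 4: Standard deviation = sqrt(29.2) = 5.4037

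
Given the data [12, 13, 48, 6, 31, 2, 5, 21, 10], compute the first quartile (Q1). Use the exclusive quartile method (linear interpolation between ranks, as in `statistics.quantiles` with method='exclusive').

5.5

Step 1: Sort the data: [2, 5, 6, 10, 12, 13, 21, 31, 48]
Step 2: n = 9
Step 3: Using the exclusive quartile method:
  Q1 = 5.5
  Q2 (median) = 12
  Q3 = 26
  IQR = Q3 - Q1 = 26 - 5.5 = 20.5
Step 4: Q1 = 5.5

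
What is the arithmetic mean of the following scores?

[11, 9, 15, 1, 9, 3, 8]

8

Step 1: Sum all values: 11 + 9 + 15 + 1 + 9 + 3 + 8 = 56
Step 2: Count the number of values: n = 7
Step 3: Mean = sum / n = 56 / 7 = 8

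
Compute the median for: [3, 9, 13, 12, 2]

9

Step 1: Sort the data in ascending order: [2, 3, 9, 12, 13]
Step 2: The number of values is n = 5.
Step 3: Since n is odd, the median is the middle value at position 3: 9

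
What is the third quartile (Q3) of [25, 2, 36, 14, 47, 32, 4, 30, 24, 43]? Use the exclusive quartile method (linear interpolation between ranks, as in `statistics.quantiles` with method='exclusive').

37.75

Step 1: Sort the data: [2, 4, 14, 24, 25, 30, 32, 36, 43, 47]
Step 2: n = 10
Step 3: Using the exclusive quartile method:
  Q1 = 11.5
  Q2 (median) = 27.5
  Q3 = 37.75
  IQR = Q3 - Q1 = 37.75 - 11.5 = 26.25
Step 4: Q3 = 37.75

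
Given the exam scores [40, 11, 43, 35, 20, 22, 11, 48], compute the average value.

28.75

Step 1: Sum all values: 40 + 11 + 43 + 35 + 20 + 22 + 11 + 48 = 230
Step 2: Count the number of values: n = 8
Step 3: Mean = sum / n = 230 / 8 = 28.75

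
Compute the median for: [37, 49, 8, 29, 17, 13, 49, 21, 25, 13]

23

Step 1: Sort the data in ascending order: [8, 13, 13, 17, 21, 25, 29, 37, 49, 49]
Step 2: The number of values is n = 10.
Step 3: Since n is even, the median is the average of positions 5 and 6:
  Median = (21 + 25) / 2 = 23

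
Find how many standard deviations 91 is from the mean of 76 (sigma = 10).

1.5

Step 1: Recall the z-score formula: z = (x - mu) / sigma
Step 2: Substitute values: z = (91 - 76) / 10
Step 3: z = 15 / 10 = 1.5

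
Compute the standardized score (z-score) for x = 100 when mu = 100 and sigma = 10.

0

Step 1: Recall the z-score formula: z = (x - mu) / sigma
Step 2: Substitute values: z = (100 - 100) / 10
Step 3: z = 0 / 10 = 0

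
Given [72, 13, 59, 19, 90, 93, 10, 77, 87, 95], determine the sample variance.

1193.8333

Step 1: Compute the mean: (72 + 13 + 59 + 19 + 90 + 93 + 10 + 77 + 87 + 95) / 10 = 61.5
Step 2: Compute squared deviations from the mean:
  (72 - 61.5)^2 = 110.25
  (13 - 61.5)^2 = 2352.25
  (59 - 61.5)^2 = 6.25
  (19 - 61.5)^2 = 1806.25
  (90 - 61.5)^2 = 812.25
  (93 - 61.5)^2 = 992.25
  (10 - 61.5)^2 = 2652.25
  (77 - 61.5)^2 = 240.25
  (87 - 61.5)^2 = 650.25
  (95 - 61.5)^2 = 1122.25
Step 3: Sum of squared deviations = 10744.5
Step 4: Sample variance = 10744.5 / 9 = 1193.8333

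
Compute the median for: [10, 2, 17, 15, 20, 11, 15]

15

Step 1: Sort the data in ascending order: [2, 10, 11, 15, 15, 17, 20]
Step 2: The number of values is n = 7.
Step 3: Since n is odd, the median is the middle value at position 4: 15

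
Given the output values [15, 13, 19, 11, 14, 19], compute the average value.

15.1667

Step 1: Sum all values: 15 + 13 + 19 + 11 + 14 + 19 = 91
Step 2: Count the number of values: n = 6
Step 3: Mean = sum / n = 91 / 6 = 15.1667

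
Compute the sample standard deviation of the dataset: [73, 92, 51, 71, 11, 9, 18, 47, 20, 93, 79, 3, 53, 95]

33.7262

Step 1: Compute the mean: 51.0714
Step 2: Sum of squared deviations from the mean: 14786.9286
Step 3: Sample variance = 14786.9286 / 13 = 1137.456
Step 4: Standard deviation = sqrt(1137.456) = 33.7262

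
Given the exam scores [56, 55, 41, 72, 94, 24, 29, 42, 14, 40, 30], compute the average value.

45.1818

Step 1: Sum all values: 56 + 55 + 41 + 72 + 94 + 24 + 29 + 42 + 14 + 40 + 30 = 497
Step 2: Count the number of values: n = 11
Step 3: Mean = sum / n = 497 / 11 = 45.1818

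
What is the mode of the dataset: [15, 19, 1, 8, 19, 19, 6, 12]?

19

Step 1: Count the frequency of each value:
  1: appears 1 time(s)
  6: appears 1 time(s)
  8: appears 1 time(s)
  12: appears 1 time(s)
  15: appears 1 time(s)
  19: appears 3 time(s)
Step 2: The value 19 appears most frequently (3 times).
Step 3: Mode = 19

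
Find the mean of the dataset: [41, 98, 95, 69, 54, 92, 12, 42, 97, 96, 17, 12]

60.4167

Step 1: Sum all values: 41 + 98 + 95 + 69 + 54 + 92 + 12 + 42 + 97 + 96 + 17 + 12 = 725
Step 2: Count the number of values: n = 12
Step 3: Mean = sum / n = 725 / 12 = 60.4167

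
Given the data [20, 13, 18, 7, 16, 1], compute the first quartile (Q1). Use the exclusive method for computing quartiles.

5.5

Step 1: Sort the data: [1, 7, 13, 16, 18, 20]
Step 2: n = 6
Step 3: Using the exclusive quartile method:
  Q1 = 5.5
  Q2 (median) = 14.5
  Q3 = 18.5
  IQR = Q3 - Q1 = 18.5 - 5.5 = 13
Step 4: Q1 = 5.5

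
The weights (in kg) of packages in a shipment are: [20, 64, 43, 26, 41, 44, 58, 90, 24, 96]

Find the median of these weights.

43.5

Step 1: Sort the data in ascending order: [20, 24, 26, 41, 43, 44, 58, 64, 90, 96]
Step 2: The number of values is n = 10.
Step 3: Since n is even, the median is the average of positions 5 and 6:
  Median = (43 + 44) / 2 = 43.5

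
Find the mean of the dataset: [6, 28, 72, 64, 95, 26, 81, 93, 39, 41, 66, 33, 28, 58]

52.1429

Step 1: Sum all values: 6 + 28 + 72 + 64 + 95 + 26 + 81 + 93 + 39 + 41 + 66 + 33 + 28 + 58 = 730
Step 2: Count the number of values: n = 14
Step 3: Mean = sum / n = 730 / 14 = 52.1429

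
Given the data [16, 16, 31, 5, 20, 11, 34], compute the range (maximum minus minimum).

29

Step 1: Identify the maximum value: max = 34
Step 2: Identify the minimum value: min = 5
Step 3: Range = max - min = 34 - 5 = 29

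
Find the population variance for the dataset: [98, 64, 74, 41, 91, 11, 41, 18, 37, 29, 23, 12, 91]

915.1716

Step 1: Compute the mean: (98 + 64 + 74 + 41 + 91 + 11 + 41 + 18 + 37 + 29 + 23 + 12 + 91) / 13 = 48.4615
Step 2: Compute squared deviations from the mean:
  (98 - 48.4615)^2 = 2454.0592
  (64 - 48.4615)^2 = 241.4438
  (74 - 48.4615)^2 = 652.213
  (41 - 48.4615)^2 = 55.6746
  (91 - 48.4615)^2 = 1809.5207
  (11 - 48.4615)^2 = 1403.3669
  (41 - 48.4615)^2 = 55.6746
  (18 - 48.4615)^2 = 927.9053
  (37 - 48.4615)^2 = 131.3669
  (29 - 48.4615)^2 = 378.7515
  (23 - 48.4615)^2 = 648.2899
  (12 - 48.4615)^2 = 1329.4438
  (91 - 48.4615)^2 = 1809.5207
Step 3: Sum of squared deviations = 11897.2308
Step 4: Population variance = 11897.2308 / 13 = 915.1716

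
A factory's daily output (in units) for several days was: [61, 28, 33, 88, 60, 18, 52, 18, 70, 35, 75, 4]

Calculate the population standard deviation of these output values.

25.1258

Step 1: Compute the mean: 45.1667
Step 2: Sum of squared deviations from the mean: 7575.6667
Step 3: Population variance = 7575.6667 / 12 = 631.3056
Step 4: Standard deviation = sqrt(631.3056) = 25.1258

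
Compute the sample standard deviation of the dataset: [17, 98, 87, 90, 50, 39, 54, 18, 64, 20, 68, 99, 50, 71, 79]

28.0878

Step 1: Compute the mean: 60.2667
Step 2: Sum of squared deviations from the mean: 11044.9333
Step 3: Sample variance = 11044.9333 / 14 = 788.9238
Step 4: Standard deviation = sqrt(788.9238) = 28.0878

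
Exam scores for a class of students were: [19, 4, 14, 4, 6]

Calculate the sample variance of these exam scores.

45.8

Step 1: Compute the mean: (19 + 4 + 14 + 4 + 6) / 5 = 9.4
Step 2: Compute squared deviations from the mean:
  (19 - 9.4)^2 = 92.16
  (4 - 9.4)^2 = 29.16
  (14 - 9.4)^2 = 21.16
  (4 - 9.4)^2 = 29.16
  (6 - 9.4)^2 = 11.56
Step 3: Sum of squared deviations = 183.2
Step 4: Sample variance = 183.2 / 4 = 45.8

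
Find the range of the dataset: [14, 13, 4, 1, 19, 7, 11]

18

Step 1: Identify the maximum value: max = 19
Step 2: Identify the minimum value: min = 1
Step 3: Range = max - min = 19 - 1 = 18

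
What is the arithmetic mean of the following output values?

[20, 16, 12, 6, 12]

13.2

Step 1: Sum all values: 20 + 16 + 12 + 6 + 12 = 66
Step 2: Count the number of values: n = 5
Step 3: Mean = sum / n = 66 / 5 = 13.2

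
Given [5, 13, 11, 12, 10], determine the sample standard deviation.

3.1145

Step 1: Compute the mean: 10.2
Step 2: Sum of squared deviations from the mean: 38.8
Step 3: Sample variance = 38.8 / 4 = 9.7
Step 4: Standard deviation = sqrt(9.7) = 3.1145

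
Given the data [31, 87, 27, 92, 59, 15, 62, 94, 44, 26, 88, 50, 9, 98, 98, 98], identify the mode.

98

Step 1: Count the frequency of each value:
  9: appears 1 time(s)
  15: appears 1 time(s)
  26: appears 1 time(s)
  27: appears 1 time(s)
  31: appears 1 time(s)
  44: appears 1 time(s)
  50: appears 1 time(s)
  59: appears 1 time(s)
  62: appears 1 time(s)
  87: appears 1 time(s)
  88: appears 1 time(s)
  92: appears 1 time(s)
  94: appears 1 time(s)
  98: appears 3 time(s)
Step 2: The value 98 appears most frequently (3 times).
Step 3: Mode = 98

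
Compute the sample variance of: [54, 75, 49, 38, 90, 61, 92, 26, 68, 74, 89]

476.2909

Step 1: Compute the mean: (54 + 75 + 49 + 38 + 90 + 61 + 92 + 26 + 68 + 74 + 89) / 11 = 65.0909
Step 2: Compute squared deviations from the mean:
  (54 - 65.0909)^2 = 123.0083
  (75 - 65.0909)^2 = 98.1901
  (49 - 65.0909)^2 = 258.9174
  (38 - 65.0909)^2 = 733.9174
  (90 - 65.0909)^2 = 620.4628
  (61 - 65.0909)^2 = 16.7355
  (92 - 65.0909)^2 = 724.0992
  (26 - 65.0909)^2 = 1528.0992
  (68 - 65.0909)^2 = 8.4628
  (74 - 65.0909)^2 = 79.3719
  (89 - 65.0909)^2 = 571.6446
Step 3: Sum of squared deviations = 4762.9091
Step 4: Sample variance = 4762.9091 / 10 = 476.2909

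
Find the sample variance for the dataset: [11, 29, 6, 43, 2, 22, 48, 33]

289.0714

Step 1: Compute the mean: (11 + 29 + 6 + 43 + 2 + 22 + 48 + 33) / 8 = 24.25
Step 2: Compute squared deviations from the mean:
  (11 - 24.25)^2 = 175.5625
  (29 - 24.25)^2 = 22.5625
  (6 - 24.25)^2 = 333.0625
  (43 - 24.25)^2 = 351.5625
  (2 - 24.25)^2 = 495.0625
  (22 - 24.25)^2 = 5.0625
  (48 - 24.25)^2 = 564.0625
  (33 - 24.25)^2 = 76.5625
Step 3: Sum of squared deviations = 2023.5
Step 4: Sample variance = 2023.5 / 7 = 289.0714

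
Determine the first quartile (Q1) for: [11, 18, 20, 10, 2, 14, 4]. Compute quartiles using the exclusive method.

4

Step 1: Sort the data: [2, 4, 10, 11, 14, 18, 20]
Step 2: n = 7
Step 3: Using the exclusive quartile method:
  Q1 = 4
  Q2 (median) = 11
  Q3 = 18
  IQR = Q3 - Q1 = 18 - 4 = 14
Step 4: Q1 = 4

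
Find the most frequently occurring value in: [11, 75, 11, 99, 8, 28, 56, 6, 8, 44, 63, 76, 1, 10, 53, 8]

8

Step 1: Count the frequency of each value:
  1: appears 1 time(s)
  6: appears 1 time(s)
  8: appears 3 time(s)
  10: appears 1 time(s)
  11: appears 2 time(s)
  28: appears 1 time(s)
  44: appears 1 time(s)
  53: appears 1 time(s)
  56: appears 1 time(s)
  63: appears 1 time(s)
  75: appears 1 time(s)
  76: appears 1 time(s)
  99: appears 1 time(s)
Step 2: The value 8 appears most frequently (3 times).
Step 3: Mode = 8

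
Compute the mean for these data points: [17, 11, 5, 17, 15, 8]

12.1667

Step 1: Sum all values: 17 + 11 + 5 + 17 + 15 + 8 = 73
Step 2: Count the number of values: n = 6
Step 3: Mean = sum / n = 73 / 6 = 12.1667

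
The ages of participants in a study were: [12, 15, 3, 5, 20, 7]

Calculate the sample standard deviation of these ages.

6.5013

Step 1: Compute the mean: 10.3333
Step 2: Sum of squared deviations from the mean: 211.3333
Step 3: Sample variance = 211.3333 / 5 = 42.2667
Step 4: Standard deviation = sqrt(42.2667) = 6.5013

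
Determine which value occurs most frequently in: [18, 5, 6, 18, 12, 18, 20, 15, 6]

18

Step 1: Count the frequency of each value:
  5: appears 1 time(s)
  6: appears 2 time(s)
  12: appears 1 time(s)
  15: appears 1 time(s)
  18: appears 3 time(s)
  20: appears 1 time(s)
Step 2: The value 18 appears most frequently (3 times).
Step 3: Mode = 18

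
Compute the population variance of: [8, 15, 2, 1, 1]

29.84

Step 1: Compute the mean: (8 + 15 + 2 + 1 + 1) / 5 = 5.4
Step 2: Compute squared deviations from the mean:
  (8 - 5.4)^2 = 6.76
  (15 - 5.4)^2 = 92.16
  (2 - 5.4)^2 = 11.56
  (1 - 5.4)^2 = 19.36
  (1 - 5.4)^2 = 19.36
Step 3: Sum of squared deviations = 149.2
Step 4: Population variance = 149.2 / 5 = 29.84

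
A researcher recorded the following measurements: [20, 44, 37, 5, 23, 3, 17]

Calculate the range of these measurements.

41

Step 1: Identify the maximum value: max = 44
Step 2: Identify the minimum value: min = 3
Step 3: Range = max - min = 44 - 3 = 41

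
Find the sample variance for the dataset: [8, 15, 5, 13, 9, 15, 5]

19

Step 1: Compute the mean: (8 + 15 + 5 + 13 + 9 + 15 + 5) / 7 = 10
Step 2: Compute squared deviations from the mean:
  (8 - 10)^2 = 4
  (15 - 10)^2 = 25
  (5 - 10)^2 = 25
  (13 - 10)^2 = 9
  (9 - 10)^2 = 1
  (15 - 10)^2 = 25
  (5 - 10)^2 = 25
Step 3: Sum of squared deviations = 114
Step 4: Sample variance = 114 / 6 = 19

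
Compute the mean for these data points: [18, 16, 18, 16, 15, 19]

17

Step 1: Sum all values: 18 + 16 + 18 + 16 + 15 + 19 = 102
Step 2: Count the number of values: n = 6
Step 3: Mean = sum / n = 102 / 6 = 17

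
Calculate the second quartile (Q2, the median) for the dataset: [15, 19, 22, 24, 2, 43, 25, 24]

23

Step 1: Sort the data: [2, 15, 19, 22, 24, 24, 25, 43]
Step 2: n = 8
Step 3: Q2 is the median. Since n is even, it is the average of the values at positions 4 and 5:
  Q2 = (22 + 24) / 2 = 23
Step 4: Q2 = 23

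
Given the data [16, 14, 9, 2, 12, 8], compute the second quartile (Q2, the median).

10.5

Step 1: Sort the data: [2, 8, 9, 12, 14, 16]
Step 2: n = 6
Step 3: Q2 is the median. Since n is even, it is the average of the values at positions 3 and 4:
  Q2 = (9 + 12) / 2 = 10.5
Step 4: Q2 = 10.5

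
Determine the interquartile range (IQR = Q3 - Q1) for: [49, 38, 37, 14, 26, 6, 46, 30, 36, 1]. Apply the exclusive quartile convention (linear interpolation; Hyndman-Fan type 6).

28

Step 1: Sort the data: [1, 6, 14, 26, 30, 36, 37, 38, 46, 49]
Step 2: n = 10
Step 3: Using the exclusive quartile method:
  Q1 = 12
  Q2 (median) = 33
  Q3 = 40
  IQR = Q3 - Q1 = 40 - 12 = 28
Step 4: IQR = 28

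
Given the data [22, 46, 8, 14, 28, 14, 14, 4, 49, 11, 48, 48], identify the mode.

14

Step 1: Count the frequency of each value:
  4: appears 1 time(s)
  8: appears 1 time(s)
  11: appears 1 time(s)
  14: appears 3 time(s)
  22: appears 1 time(s)
  28: appears 1 time(s)
  46: appears 1 time(s)
  48: appears 2 time(s)
  49: appears 1 time(s)
Step 2: The value 14 appears most frequently (3 times).
Step 3: Mode = 14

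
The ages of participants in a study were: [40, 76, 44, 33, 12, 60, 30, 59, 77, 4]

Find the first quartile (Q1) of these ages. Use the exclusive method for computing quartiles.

25.5

Step 1: Sort the data: [4, 12, 30, 33, 40, 44, 59, 60, 76, 77]
Step 2: n = 10
Step 3: Using the exclusive quartile method:
  Q1 = 25.5
  Q2 (median) = 42
  Q3 = 64
  IQR = Q3 - Q1 = 64 - 25.5 = 38.5
Step 4: Q1 = 25.5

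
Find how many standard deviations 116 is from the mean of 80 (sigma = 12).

3

Step 1: Recall the z-score formula: z = (x - mu) / sigma
Step 2: Substitute values: z = (116 - 80) / 12
Step 3: z = 36 / 12 = 3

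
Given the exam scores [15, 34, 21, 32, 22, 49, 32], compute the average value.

29.2857

Step 1: Sum all values: 15 + 34 + 21 + 32 + 22 + 49 + 32 = 205
Step 2: Count the number of values: n = 7
Step 3: Mean = sum / n = 205 / 7 = 29.2857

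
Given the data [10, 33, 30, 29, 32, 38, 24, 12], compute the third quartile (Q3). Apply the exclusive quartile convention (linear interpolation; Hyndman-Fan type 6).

32.75

Step 1: Sort the data: [10, 12, 24, 29, 30, 32, 33, 38]
Step 2: n = 8
Step 3: Using the exclusive quartile method:
  Q1 = 15
  Q2 (median) = 29.5
  Q3 = 32.75
  IQR = Q3 - Q1 = 32.75 - 15 = 17.75
Step 4: Q3 = 32.75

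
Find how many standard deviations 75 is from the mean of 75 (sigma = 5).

0

Step 1: Recall the z-score formula: z = (x - mu) / sigma
Step 2: Substitute values: z = (75 - 75) / 5
Step 3: z = 0 / 5 = 0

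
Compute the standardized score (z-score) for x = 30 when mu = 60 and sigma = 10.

-3

Step 1: Recall the z-score formula: z = (x - mu) / sigma
Step 2: Substitute values: z = (30 - 60) / 10
Step 3: z = -30 / 10 = -3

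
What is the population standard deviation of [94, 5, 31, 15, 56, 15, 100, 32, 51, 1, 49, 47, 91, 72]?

31.7231

Step 1: Compute the mean: 47.0714
Step 2: Sum of squared deviations from the mean: 14088.9286
Step 3: Population variance = 14088.9286 / 14 = 1006.352
Step 4: Standard deviation = sqrt(1006.352) = 31.7231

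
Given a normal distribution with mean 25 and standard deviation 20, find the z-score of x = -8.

-1.65

Step 1: Recall the z-score formula: z = (x - mu) / sigma
Step 2: Substitute values: z = (-8 - 25) / 20
Step 3: z = -33 / 20 = -1.65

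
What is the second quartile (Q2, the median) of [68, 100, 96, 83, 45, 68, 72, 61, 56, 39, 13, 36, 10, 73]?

64.5

Step 1: Sort the data: [10, 13, 36, 39, 45, 56, 61, 68, 68, 72, 73, 83, 96, 100]
Step 2: n = 14
Step 3: Q2 is the median. Since n is even, it is the average of the values at positions 7 and 8:
  Q2 = (61 + 68) / 2 = 64.5
Step 4: Q2 = 64.5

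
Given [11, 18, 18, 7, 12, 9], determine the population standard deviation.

4.1932

Step 1: Compute the mean: 12.5
Step 2: Sum of squared deviations from the mean: 105.5
Step 3: Population variance = 105.5 / 6 = 17.5833
Step 4: Standard deviation = sqrt(17.5833) = 4.1932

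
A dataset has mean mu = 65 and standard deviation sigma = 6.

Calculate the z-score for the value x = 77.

2

Step 1: Recall the z-score formula: z = (x - mu) / sigma
Step 2: Substitute values: z = (77 - 65) / 6
Step 3: z = 12 / 6 = 2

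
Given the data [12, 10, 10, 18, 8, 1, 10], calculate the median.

10

Step 1: Sort the data in ascending order: [1, 8, 10, 10, 10, 12, 18]
Step 2: The number of values is n = 7.
Step 3: Since n is odd, the median is the middle value at position 4: 10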